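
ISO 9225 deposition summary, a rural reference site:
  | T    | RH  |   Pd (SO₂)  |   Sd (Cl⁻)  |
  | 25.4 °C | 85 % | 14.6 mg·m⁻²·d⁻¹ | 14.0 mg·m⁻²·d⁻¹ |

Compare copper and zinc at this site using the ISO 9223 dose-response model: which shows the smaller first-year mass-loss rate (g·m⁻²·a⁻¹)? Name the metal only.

copper: temperature factor f = -0.080·(15.4) = -1.2320
  SO₂ term: 0.0053·14.6^0.26·exp(0.059·85-1.2320) = 0.4677
  Cl⁻ term: 0.01025·14.0^0.27·exp(0.036·85+0.049·25.4) = 1.548
  r_corr = 0.4677 + 1.548 = 2.015 μm/a
  mass loss = 2.015 μm/a × 8.96 g/cm³ = 18.06 g·m⁻²·a⁻¹
zinc: temperature factor f = -0.071·(15.4) = -1.0934
  SO₂ term: 0.0129·14.6^0.44·exp(0.046·85-1.0934) = 0.7017
  Cl⁻ term: 0.0175·14.0^0.57·exp(0.008·85+0.085·25.4) = 1.347
  r_corr = 0.7017 + 1.347 = 2.048 μm/a
  mass loss = 2.048 μm/a × 7.14 g/cm³ = 14.63 g·m⁻²·a⁻¹
Ordering by g·m⁻²·a⁻¹: copper (18.1) > zinc (14.6)

zinc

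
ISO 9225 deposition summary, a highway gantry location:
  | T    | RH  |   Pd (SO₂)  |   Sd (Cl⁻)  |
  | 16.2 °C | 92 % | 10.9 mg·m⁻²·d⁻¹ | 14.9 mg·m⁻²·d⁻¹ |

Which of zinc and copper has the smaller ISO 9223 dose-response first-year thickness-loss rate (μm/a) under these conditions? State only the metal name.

zinc: temperature factor f = -0.071·(6.2) = -0.4402
  sulphur-dioxide contribution → 1.636 μm/a
  chloride contribution → 0.6752 μm/a
  ⇒ r_corr(zinc) = 2.311 μm/a
copper: T>10 °C ⇒ hinge -0.080·(16.2−10) = -0.4960
  sulphur-dioxide contribution → 1.368 μm/a
  chloride contribution → 1.29 μm/a
  ⇒ r_corr(copper) = 2.658 μm/a
Ordering by μm/a: copper (2.66) > zinc (2.31)

zinc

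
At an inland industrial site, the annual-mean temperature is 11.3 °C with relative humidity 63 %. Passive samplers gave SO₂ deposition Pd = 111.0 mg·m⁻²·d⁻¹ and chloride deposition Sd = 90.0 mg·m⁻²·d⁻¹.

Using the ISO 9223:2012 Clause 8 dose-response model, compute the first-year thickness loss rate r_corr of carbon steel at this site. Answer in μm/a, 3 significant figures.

r_corr = 88.2 μm/a

carbon steel: f(T) = -0.054·(T−10) [T>10 °C] = -0.0702
  sulphur-dioxide contribution → 67.34 μm/a
  chloride contribution → 20.87 μm/a
  total first-year rate 88.2 μm/a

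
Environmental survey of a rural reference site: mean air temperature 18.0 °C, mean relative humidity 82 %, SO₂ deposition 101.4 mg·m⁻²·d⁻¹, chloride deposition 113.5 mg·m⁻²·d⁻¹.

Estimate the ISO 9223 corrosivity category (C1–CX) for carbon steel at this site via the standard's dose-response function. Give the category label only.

C5

carbon steel: temperature factor f = -0.054·(8.0) = -0.4320
  Pd branch = 1.77·Pd^0.52·e^(0.02·RH+f) = 65.42 μm/a
  Cl⁻ term: 0.102·113.5^0.62·exp(0.033·82+0.04·18.0) = 58.96
  r_corr = 65.42 + 58.96 = 124.4 μm/a
ISO 9223 Table 2 (carbon steel): 80 < 124 ≤ 200 μm/a ⇒ C5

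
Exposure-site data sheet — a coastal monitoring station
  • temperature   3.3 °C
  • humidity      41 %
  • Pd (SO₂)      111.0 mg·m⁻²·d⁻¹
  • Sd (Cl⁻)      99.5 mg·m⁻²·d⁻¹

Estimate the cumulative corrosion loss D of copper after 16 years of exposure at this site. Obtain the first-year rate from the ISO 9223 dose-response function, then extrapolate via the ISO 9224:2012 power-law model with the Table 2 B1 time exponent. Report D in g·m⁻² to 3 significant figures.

D(16) = 15.4 g·m⁻²

copper: T≤10 °C ⇒ hinge +0.126·(3.3−10) = -0.8442
  SO₂ term: 0.0053·111.0^0.26·exp(0.059·41-0.8442) = 0.08709
  Sd branch = 0.01025·Sd^0.27·e^(0.036·RH+0.049·T) = 0.1825 μm/a
  sum: 0.08709 + 0.1825 → r_corr = 0.2696 μm/a
Long-term exponent b (ISO 9224 Table 2, B1) = 0.667
  D(16) = 0.2696 × 16^0.667 = 0.2696 × 6.355 = 1.714 μm
  Mass loss = 1.714 μm × 8.96 g/cm³ = 15.35 g·m⁻²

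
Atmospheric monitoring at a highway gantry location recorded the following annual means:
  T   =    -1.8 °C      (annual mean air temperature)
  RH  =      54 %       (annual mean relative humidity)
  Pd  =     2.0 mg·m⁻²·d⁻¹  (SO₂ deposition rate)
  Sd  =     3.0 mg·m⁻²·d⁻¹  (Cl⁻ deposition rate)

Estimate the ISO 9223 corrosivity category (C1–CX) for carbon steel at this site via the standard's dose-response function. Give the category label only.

C2

carbon steel: T≤10 °C ⇒ hinge +0.150·(-1.8−10) = -1.7700
  Pd branch = 1.77·Pd^0.52·e^(0.02·RH+f) = 1.273 μm/a
  Sd branch = 0.102·Sd^0.62·e^(0.033·RH+0.04·T) = 1.114 μm/a
  sum: 1.273 + 1.114 → r_corr = 2.387 μm/a
Category bounds: 1.3…25 μm/a bracket r_corr ⇒ C2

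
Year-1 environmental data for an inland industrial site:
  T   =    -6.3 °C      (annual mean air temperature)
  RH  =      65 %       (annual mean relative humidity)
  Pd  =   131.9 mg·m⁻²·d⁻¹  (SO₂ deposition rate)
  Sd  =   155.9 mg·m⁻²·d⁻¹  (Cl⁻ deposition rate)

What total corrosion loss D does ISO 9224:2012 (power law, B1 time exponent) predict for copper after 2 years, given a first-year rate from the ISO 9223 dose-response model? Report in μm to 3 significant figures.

copper: temperature factor f = +0.126·(-16.3) = -2.0538
  Pd branch = 0.0053·Pd^0.26·e^(0.059·RH+f) = 0.112 μm/a
  Cl⁻ term: 0.01025·155.9^0.27·exp(0.036·65+0.049·-6.3) = 0.3055
  sum: 0.112 + 0.3055 → r_corr = 0.4174 μm/a
ISO 9224: D(t) = r_corr · t^b with b = 0.667 (copper, B1)
  D(2) = 0.4174 × 2^0.667 = 0.4174 × 1.588 = 0.6628 μm

D(2) = 0.663 μm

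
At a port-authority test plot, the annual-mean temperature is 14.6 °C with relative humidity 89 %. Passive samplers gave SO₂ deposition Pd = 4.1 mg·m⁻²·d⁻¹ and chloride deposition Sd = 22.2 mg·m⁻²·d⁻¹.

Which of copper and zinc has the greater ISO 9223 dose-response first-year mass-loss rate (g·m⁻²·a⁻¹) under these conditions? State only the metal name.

copper

copper: f(T) = -0.080·(T−10) [T>10 °C] = -0.3680
  SO₂ term: 0.0053·4.1^0.26·exp(0.059·89-0.3680) = 1.01
  Cl⁻ term: 0.01025·22.2^0.27·exp(0.036·89+0.049·14.6) = 1.192
  sum: 1.01 + 1.192 → r_corr = 2.202 μm/a
  mass loss = 2.202 μm/a × 8.96 g/cm³ = 19.73 g·m⁻²·a⁻¹
zinc: T>10 °C ⇒ hinge -0.071·(14.6−10) = -0.3266
  Pd branch = 0.0129·Pd^0.44·e^(0.046·RH+f) = 1.038 μm/a
  Sd branch = 0.0175·Sd^0.57·e^(0.008·RH+0.085·T) = 0.7222 μm/a
  sum: 1.038 + 0.7222 → r_corr = 1.761 μm/a
  mass loss = 1.761 μm/a × 7.14 g/cm³ = 12.57 g·m⁻²·a⁻¹
Ordering by g·m⁻²·a⁻¹: copper (19.7) > zinc (12.6)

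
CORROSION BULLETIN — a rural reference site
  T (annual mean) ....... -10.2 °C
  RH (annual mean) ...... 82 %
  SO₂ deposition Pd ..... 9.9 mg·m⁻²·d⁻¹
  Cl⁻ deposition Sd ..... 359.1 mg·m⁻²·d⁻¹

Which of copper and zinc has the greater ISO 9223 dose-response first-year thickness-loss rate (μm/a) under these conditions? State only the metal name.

zinc

copper: T≤10 °C ⇒ hinge +0.126·(-10.2−10) = -2.5452
  Pd branch = 0.0053·Pd^0.26·e^(0.059·RH+f) = 0.09526 μm/a
  Sd branch = 0.01025·Sd^0.27·e^(0.036·RH+0.049·T) = 0.5829 μm/a
  sum: 0.09526 + 0.5829 → r_corr = 0.6782 μm/a
zinc: T≤10 °C ⇒ hinge +0.038·(-10.2−10) = -0.7676
  Pd branch = 0.0129·Pd^0.44·e^(0.046·RH+f) = 0.7136 μm/a
  Sd branch = 0.0175·Sd^0.57·e^(0.008·RH+0.085·T) = 0.4054 μm/a
  r_corr = 0.7136 + 0.4054 = 1.119 μm/a
Ordering by μm/a: zinc (1.12) > copper (0.678)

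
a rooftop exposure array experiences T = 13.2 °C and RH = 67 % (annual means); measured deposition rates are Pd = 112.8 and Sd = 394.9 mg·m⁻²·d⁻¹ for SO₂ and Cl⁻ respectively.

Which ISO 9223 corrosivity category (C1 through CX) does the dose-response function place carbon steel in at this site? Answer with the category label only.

C5

carbon steel: f(T) = -0.054·(T−10) [T>10 °C] = -0.1728
  SO₂ term: 1.77·112.8^0.52·exp(0.02·67-0.1728) = 66.39
  Sd branch = 0.102·Sd^0.62·e^(0.033·RH+0.04·T) = 64.26 μm/a
  sum: 66.39 + 64.26 → r_corr = 130.6 μm/a
Category bounds: 80…200 μm/a bracket r_corr ⇒ C5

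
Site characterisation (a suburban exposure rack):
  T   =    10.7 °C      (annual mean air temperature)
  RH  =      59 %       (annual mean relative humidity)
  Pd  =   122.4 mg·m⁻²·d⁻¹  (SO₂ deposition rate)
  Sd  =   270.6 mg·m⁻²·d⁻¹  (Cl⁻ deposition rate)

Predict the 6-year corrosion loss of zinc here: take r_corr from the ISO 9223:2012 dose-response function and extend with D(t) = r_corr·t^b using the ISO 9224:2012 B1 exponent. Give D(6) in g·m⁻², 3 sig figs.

D(6) = 99.0 g·m⁻²

zinc: f(T) = -0.071·(T−10) [T>10 °C] = -0.0497
  sulphur-dioxide contribution → 1.536 μm/a
  chloride contribution → 1.696 μm/a
  total first-year rate 3.232 μm/a
ISO 9224: D(t) = r_corr · t^b with b = 0.813 (zinc, B1)
  D(6) = 3.232 × 6^0.813 = 3.232 × 4.292 = 13.87 μm
  Mass loss = 13.87 μm × 7.14 g/cm³ = 99.03 g·m⁻²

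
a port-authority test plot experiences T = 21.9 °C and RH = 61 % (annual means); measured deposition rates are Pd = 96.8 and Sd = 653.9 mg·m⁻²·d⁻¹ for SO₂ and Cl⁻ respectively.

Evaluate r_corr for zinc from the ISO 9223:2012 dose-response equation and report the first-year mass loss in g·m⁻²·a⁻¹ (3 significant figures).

r_corr = 57.6 g·m⁻²·a⁻¹

zinc: temperature factor f = -0.071·(11.9) = -0.8449
  sulphur-dioxide contribution → 0.6856 μm/a
  chloride contribution → 7.383 μm/a
  total first-year rate 8.069 μm/a
Convert to mass loss: 8.069 μm/a × 7.14 g/cm³ = 57.61 g·m⁻²·a⁻¹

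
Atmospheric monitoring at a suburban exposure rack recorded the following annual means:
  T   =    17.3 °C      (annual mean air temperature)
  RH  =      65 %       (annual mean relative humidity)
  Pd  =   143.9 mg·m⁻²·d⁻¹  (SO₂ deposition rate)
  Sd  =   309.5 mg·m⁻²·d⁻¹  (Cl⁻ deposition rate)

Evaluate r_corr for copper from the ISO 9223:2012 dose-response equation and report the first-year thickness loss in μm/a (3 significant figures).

r_corr = 1.67 μm/a

copper: T>10 °C ⇒ hinge -0.080·(17.3−10) = -0.5840
  sulphur-dioxide contribution → 0.498 μm/a
  chloride contribution → 1.168 μm/a
  total first-year rate 1.666 μm/a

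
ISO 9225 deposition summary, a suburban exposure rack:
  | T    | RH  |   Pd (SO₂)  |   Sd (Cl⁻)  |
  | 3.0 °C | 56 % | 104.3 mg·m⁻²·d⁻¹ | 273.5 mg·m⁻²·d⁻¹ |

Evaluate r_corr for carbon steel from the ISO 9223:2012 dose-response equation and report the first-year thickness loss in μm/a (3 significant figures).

r_corr = 44.9 μm/a

carbon steel: T≤10 °C ⇒ hinge +0.150·(3.0−10) = -1.0500
  Pd branch = 1.77·Pd^0.52·e^(0.02·RH+f) = 21.28 μm/a
  Sd branch = 0.102·Sd^0.62·e^(0.033·RH+0.04·T) = 23.67 μm/a
  r_corr = 21.28 + 23.67 = 44.95 μm/a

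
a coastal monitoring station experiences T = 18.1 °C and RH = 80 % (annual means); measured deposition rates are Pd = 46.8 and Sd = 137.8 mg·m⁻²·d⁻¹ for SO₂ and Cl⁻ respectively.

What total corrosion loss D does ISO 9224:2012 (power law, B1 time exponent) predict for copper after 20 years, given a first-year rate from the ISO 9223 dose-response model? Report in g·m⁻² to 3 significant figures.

D(20) = 167 g·m⁻²

copper: f(T) = -0.080·(T−10) [T>10 °C] = -0.6480
  Pd branch = 0.0053·Pd^0.26·e^(0.059·RH+f) = 0.8453 μm/a
  Sd branch = 0.01025·Sd^0.27·e^(0.036·RH+0.049·T) = 1.676 μm/a
  r_corr = 0.8453 + 1.676 = 2.521 μm/a
Power-law: D(20) = r_corr · 20^0.667
  D(20) = 2.521 × 20^0.667 = 2.521 × 7.375 = 18.6 μm
  Mass loss = 18.6 μm × 8.96 g/cm³ = 166.6 g·m⁻²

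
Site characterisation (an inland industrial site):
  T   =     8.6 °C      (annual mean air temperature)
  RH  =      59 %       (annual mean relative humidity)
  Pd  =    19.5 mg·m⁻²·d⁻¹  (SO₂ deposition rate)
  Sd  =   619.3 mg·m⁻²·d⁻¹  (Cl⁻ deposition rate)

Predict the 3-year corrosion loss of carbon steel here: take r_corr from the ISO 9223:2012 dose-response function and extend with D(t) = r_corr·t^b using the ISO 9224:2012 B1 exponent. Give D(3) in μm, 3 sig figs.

carbon steel: temperature factor f = +0.150·(-1.4) = -0.2100
  sulphur-dioxide contribution → 21.88 μm/a
  chloride contribution → 54.27 μm/a
  total first-year rate 76.15 μm/a
Long-term exponent b (ISO 9224 Table 2, B1) = 0.523
  D(3) = 76.15 × 3^0.523 = 76.15 × 1.776 = 135.3 μm

D(3) = 135 μm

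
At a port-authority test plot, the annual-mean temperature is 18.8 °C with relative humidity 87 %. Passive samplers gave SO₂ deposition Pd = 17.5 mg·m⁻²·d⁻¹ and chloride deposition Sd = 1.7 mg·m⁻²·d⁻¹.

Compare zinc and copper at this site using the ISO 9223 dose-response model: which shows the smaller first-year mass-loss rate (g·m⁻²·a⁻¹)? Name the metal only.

zinc: T>10 °C ⇒ hinge -0.071·(18.8−10) = -0.6248
  Pd branch = 0.0129·Pd^0.44·e^(0.046·RH+f) = 1.331 μm/a
  Sd branch = 0.0175·Sd^0.57·e^(0.008·RH+0.085·T) = 0.2348 μm/a
  r_corr = 1.331 + 0.2348 = 1.566 μm/a
  mass loss = 1.566 μm/a × 7.14 g/cm³ = 11.18 g·m⁻²·a⁻¹
copper: temperature factor f = -0.080·(8.8) = -0.7040
  Pd branch = 0.0053·Pd^0.26·e^(0.059·RH+f) = 0.9353 μm/a
  Cl⁻ term: 0.01025·1.7^0.27·exp(0.036·87+0.049·18.8) = 0.6811
  r_corr = 0.9353 + 0.6811 = 1.616 μm/a
  mass loss = 1.616 μm/a × 8.96 g/cm³ = 14.48 g·m⁻²·a⁻¹
Ordering by g·m⁻²·a⁻¹: copper (14.5) > zinc (11.2)

zinc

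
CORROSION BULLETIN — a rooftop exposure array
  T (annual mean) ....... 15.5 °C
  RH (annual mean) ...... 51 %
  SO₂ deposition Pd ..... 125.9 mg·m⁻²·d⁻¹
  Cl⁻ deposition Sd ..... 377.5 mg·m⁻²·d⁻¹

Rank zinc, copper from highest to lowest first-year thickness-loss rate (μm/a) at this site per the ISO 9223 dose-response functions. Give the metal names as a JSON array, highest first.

["zinc", "copper"]

zinc: T>10 °C ⇒ hinge -0.071·(15.5−10) = -0.3905
  sulphur-dioxide contribution → 0.7654 μm/a
  chloride contribution → 2.892 μm/a
  ⇒ r_corr(zinc) = 3.658 μm/a
copper: T>10 °C ⇒ hinge -0.080·(15.5−10) = -0.4400
  sulphur-dioxide contribution → 0.2432 μm/a
  chloride contribution → 0.6819 μm/a
  total first-year rate 0.9251 μm/a
Ordering by μm/a: zinc (3.66) > copper (0.925)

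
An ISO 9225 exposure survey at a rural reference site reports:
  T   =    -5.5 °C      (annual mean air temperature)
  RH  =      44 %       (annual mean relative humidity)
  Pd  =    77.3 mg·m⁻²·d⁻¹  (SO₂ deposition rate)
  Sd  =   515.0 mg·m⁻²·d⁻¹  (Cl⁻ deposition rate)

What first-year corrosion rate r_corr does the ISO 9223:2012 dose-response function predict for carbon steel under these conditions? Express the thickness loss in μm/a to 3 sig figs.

r_corr = 20.8 μm/a

carbon steel: T≤10 °C ⇒ hinge +0.150·(-5.5−10) = -2.3250
  sulphur-dioxide contribution → 4.002 μm/a
  chloride contribution → 16.79 μm/a
  total first-year rate 20.79 μm/a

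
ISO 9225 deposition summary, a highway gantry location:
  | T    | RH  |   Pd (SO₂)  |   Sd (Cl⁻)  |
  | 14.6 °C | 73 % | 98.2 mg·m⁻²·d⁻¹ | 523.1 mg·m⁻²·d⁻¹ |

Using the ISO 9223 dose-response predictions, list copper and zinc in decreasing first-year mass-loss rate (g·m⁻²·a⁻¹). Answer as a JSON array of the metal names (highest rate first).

["zinc", "copper"]

copper: f(T) = -0.080·(T−10) [T>10 °C] = -0.3680
  Pd branch = 0.0053·Pd^0.26·e^(0.059·RH+f) = 0.8972 μm/a
  Sd branch = 0.01025·Sd^0.27·e^(0.036·RH+0.049·T) = 1.573 μm/a
  r_corr = 0.8972 + 1.573 = 2.47 μm/a
  mass loss = 2.47 μm/a × 8.96 g/cm³ = 22.13 g·m⁻²·a⁻¹
zinc: f(T) = -0.071·(T−10) [T>10 °C] = -0.3266
  SO₂ term: 0.0129·98.2^0.44·exp(0.046·73-0.3266) = 2.012
  Sd branch = 0.0175·Sd^0.57·e^(0.008·RH+0.085·T) = 3.848 μm/a
  r_corr = 2.012 + 3.848 = 5.86 μm/a
  mass loss = 5.86 μm/a × 7.14 g/cm³ = 41.84 g·m⁻²·a⁻¹
Ordering by g·m⁻²·a⁻¹: zinc (41.8) > copper (22.1)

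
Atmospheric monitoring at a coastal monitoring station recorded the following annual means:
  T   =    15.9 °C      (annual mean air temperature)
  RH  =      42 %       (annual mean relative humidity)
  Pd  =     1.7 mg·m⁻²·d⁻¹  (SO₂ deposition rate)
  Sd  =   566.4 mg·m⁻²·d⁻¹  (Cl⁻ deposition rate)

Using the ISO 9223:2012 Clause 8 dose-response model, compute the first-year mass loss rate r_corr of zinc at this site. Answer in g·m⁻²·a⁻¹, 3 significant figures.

r_corr = 25.6 g·m⁻²·a⁻¹

zinc: f(T) = -0.071·(T−10) [T>10 °C] = -0.4189
  SO₂ term: 0.0129·1.7^0.44·exp(0.046·42-0.4189) = 0.07398
  Sd branch = 0.0175·Sd^0.57·e^(0.008·RH+0.085·T) = 3.509 μm/a
  sum: 0.07398 + 3.509 → r_corr = 3.583 μm/a
Convert to mass loss: 3.583 μm/a × 7.14 g/cm³ = 25.58 g·m⁻²·a⁻¹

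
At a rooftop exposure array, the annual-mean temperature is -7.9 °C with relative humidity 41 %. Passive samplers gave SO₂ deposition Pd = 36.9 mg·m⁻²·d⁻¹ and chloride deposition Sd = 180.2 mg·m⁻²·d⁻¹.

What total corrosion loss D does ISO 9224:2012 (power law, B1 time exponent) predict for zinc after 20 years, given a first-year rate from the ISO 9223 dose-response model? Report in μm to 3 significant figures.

D(20) = 5.14 μm

zinc: T≤10 °C ⇒ hinge +0.038·(-7.9−10) = -0.6802
  SO₂ term: 0.0129·36.9^0.44·exp(0.046·41-0.6802) = 0.2107
  Cl⁻ term: 0.0175·180.2^0.57·exp(0.008·41+0.085·-7.9) = 0.2397
  sum: 0.2107 + 0.2397 → r_corr = 0.4504 μm/a
Power-law: D(20) = r_corr · 20^0.813
  D(20) = 0.4504 × 20^0.813 = 0.4504 × 11.42 = 5.145 μm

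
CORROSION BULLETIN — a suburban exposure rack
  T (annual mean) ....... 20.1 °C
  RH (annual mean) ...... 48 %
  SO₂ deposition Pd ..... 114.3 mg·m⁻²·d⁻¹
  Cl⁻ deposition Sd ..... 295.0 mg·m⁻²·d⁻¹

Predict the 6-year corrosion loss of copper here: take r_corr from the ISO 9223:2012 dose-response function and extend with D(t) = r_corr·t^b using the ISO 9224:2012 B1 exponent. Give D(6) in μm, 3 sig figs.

copper: T>10 °C ⇒ hinge -0.080·(20.1−10) = -0.8080
  sulphur-dioxide contribution → 0.1375 μm/a
  chloride contribution → 0.7174 μm/a
  total first-year rate 0.8549 μm/a
Long-term exponent b (ISO 9224 Table 2, B1) = 0.667
  D(6) = 0.8549 × 6^0.667 = 0.8549 × 3.304 = 2.825 μm

D(6) = 2.82 μm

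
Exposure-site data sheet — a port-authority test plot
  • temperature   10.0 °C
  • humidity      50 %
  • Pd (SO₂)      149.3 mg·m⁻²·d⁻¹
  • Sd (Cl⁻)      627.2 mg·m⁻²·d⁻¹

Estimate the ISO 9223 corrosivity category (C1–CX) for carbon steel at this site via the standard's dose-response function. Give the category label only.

C5

carbon steel: temperature factor f = +0.150·(0.0) = +0.0000
  Pd branch = 1.77·Pd^0.52·e^(0.02·RH+f) = 64.98 μm/a
  Sd branch = 0.102·Sd^0.62·e^(0.033·RH+0.04·T) = 42.98 μm/a
  sum: 64.98 + 42.98 → r_corr = 108 μm/a
ISO 9223 Table 2 (carbon steel): 80 < 108 ≤ 200 μm/a ⇒ C5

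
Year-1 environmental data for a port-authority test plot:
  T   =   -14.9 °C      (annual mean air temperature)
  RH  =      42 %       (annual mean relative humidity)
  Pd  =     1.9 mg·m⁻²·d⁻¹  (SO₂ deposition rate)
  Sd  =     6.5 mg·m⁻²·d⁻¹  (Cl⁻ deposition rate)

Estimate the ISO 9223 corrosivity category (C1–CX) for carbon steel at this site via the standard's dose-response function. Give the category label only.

carbon steel: f(T) = +0.150·(T−10) [T≤10 °C] = -3.7350
  Pd branch = 1.77·Pd^0.52·e^(0.02·RH+f) = 0.1367 μm/a
  Cl⁻ term: 0.102·6.5^0.62·exp(0.033·42+0.04·-14.9) = 0.7173
  r_corr = 0.1367 + 0.7173 = 0.854 μm/a
ISO 9223 Table 2 (carbon steel): 0 < 0.854 ≤ 1.3 μm/a ⇒ C1

C1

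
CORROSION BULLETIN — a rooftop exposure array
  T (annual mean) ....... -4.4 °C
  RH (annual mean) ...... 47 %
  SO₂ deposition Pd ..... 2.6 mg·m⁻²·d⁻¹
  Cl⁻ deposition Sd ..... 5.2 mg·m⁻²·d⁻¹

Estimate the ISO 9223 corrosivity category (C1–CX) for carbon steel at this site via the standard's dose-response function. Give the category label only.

C2

carbon steel: f(T) = +0.150·(T−10) [T≤10 °C] = -2.1600
  sulphur-dioxide contribution → 0.8589 μm/a
  chloride contribution → 1.121 μm/a
  total first-year rate 1.98 μm/a
1.98 μm/a falls in (1.3, 25] for carbon steel → category C2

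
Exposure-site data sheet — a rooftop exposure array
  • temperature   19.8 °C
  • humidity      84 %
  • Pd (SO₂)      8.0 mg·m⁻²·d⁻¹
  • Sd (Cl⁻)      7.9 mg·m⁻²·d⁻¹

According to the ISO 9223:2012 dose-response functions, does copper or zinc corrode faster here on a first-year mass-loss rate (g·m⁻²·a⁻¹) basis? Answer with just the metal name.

copper: T>10 °C ⇒ hinge -0.080·(19.8−10) = -0.7840
  Pd branch = 0.0053·Pd^0.26·e^(0.059·RH+f) = 0.5901 μm/a
  Cl⁻ term: 0.01025·7.9^0.27·exp(0.036·84+0.049·19.8) = 0.9722
  r_corr = 0.5901 + 0.9722 = 1.562 μm/a
  mass loss = 1.562 μm/a × 8.96 g/cm³ = 14 g·m⁻²·a⁻¹
zinc: temperature factor f = -0.071·(9.8) = -0.6958
  Pd branch = 0.0129·Pd^0.44·e^(0.046·RH+f) = 0.7654 μm/a
  Sd branch = 0.0175·Sd^0.57·e^(0.008·RH+0.085·T) = 0.599 μm/a
  r_corr = 0.7654 + 0.599 = 1.364 μm/a
  mass loss = 1.364 μm/a × 7.14 g/cm³ = 9.742 g·m⁻²·a⁻¹
Ordering by g·m⁻²·a⁻¹: copper (14) > zinc (9.74)

copper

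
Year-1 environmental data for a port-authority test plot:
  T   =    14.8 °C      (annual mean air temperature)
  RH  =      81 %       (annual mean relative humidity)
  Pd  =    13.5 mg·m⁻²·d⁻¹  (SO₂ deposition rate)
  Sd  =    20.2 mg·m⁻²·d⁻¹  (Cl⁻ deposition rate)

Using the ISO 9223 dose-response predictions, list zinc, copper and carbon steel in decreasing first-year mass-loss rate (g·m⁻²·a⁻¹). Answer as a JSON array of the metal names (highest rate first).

zinc: T>10 °C ⇒ hinge -0.071·(14.8−10) = -0.3408
  SO₂ term: 0.0129·13.5^0.44·exp(0.046·81-0.3408) = 1.197
  Sd branch = 0.0175·Sd^0.57·e^(0.008·RH+0.085·T) = 0.6529 μm/a
  r_corr = 1.197 + 0.6529 = 1.85 μm/a
  mass loss = 1.85 μm/a × 7.14 g/cm³ = 13.21 g·m⁻²·a⁻¹
copper: T>10 °C ⇒ hinge -0.080·(14.8−10) = -0.3840
  SO₂ term: 0.0053·13.5^0.26·exp(0.059·81-0.3840) = 0.8451
  Cl⁻ term: 0.01025·20.2^0.27·exp(0.036·81+0.049·14.8) = 0.8801
  sum: 0.8451 + 0.8801 → r_corr = 1.725 μm/a
  mass loss = 1.725 μm/a × 8.96 g/cm³ = 15.46 g·m⁻²·a⁻¹
carbon steel: T>10 °C ⇒ hinge -0.054·(14.8−10) = -0.2592
  Pd branch = 1.77·Pd^0.52·e^(0.02·RH+f) = 26.71 μm/a
  Cl⁻ term: 0.102·20.2^0.62·exp(0.033·81+0.04·14.8) = 17.21
  sum: 26.71 + 17.21 → r_corr = 43.93 μm/a
  mass loss = 43.93 μm/a × 7.85 g/cm³ = 344.8 g·m⁻²·a⁻¹
Ordering by g·m⁻²·a⁻¹: carbon steel (345) > copper (15.5) > zinc (13.2)

["carbon steel", "copper", "zinc"]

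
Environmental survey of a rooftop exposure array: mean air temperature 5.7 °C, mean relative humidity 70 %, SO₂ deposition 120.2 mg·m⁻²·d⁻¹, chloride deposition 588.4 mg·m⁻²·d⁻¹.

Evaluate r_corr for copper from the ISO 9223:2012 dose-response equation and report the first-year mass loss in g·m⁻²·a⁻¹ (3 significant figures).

copper: T≤10 °C ⇒ hinge +0.126·(5.7−10) = -0.5418
  sulphur-dioxide contribution → 0.6659 μm/a
  chloride contribution → 0.9424 μm/a
  total first-year rate 1.608 μm/a
Convert to mass loss: 1.608 μm/a × 8.96 g/cm³ = 14.41 g·m⁻²·a⁻¹

r_corr = 14.4 g·m⁻²·a⁻¹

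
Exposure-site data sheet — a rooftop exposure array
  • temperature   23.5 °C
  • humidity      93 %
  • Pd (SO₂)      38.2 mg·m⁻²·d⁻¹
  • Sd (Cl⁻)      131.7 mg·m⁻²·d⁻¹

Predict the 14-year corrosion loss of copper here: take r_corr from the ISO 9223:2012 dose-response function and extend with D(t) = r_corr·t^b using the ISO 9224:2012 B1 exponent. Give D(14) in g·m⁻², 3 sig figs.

D(14) = 238 g·m⁻²

copper: T>10 °C ⇒ hinge -0.080·(23.5−10) = -1.0800
  sulphur-dioxide contribution → 1.121 μm/a
  chloride contribution → 3.444 μm/a
  total first-year rate 4.565 μm/a
Power-law: D(14) = r_corr · 14^0.667
  D(14) = 4.565 × 14^0.667 = 4.565 × 5.814 = 26.54 μm
  Mass loss = 26.54 μm × 8.96 g/cm³ = 237.8 g·m⁻²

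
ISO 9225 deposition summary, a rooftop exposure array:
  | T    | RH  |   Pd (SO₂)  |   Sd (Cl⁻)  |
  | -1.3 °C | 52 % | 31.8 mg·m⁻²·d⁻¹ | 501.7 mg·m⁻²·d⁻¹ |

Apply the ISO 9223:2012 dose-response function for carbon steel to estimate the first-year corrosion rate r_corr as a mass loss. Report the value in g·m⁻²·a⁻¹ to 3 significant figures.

r_corr = 243 g·m⁻²·a⁻¹

carbon steel: temperature factor f = +0.150·(-11.3) = -1.6950
  Pd branch = 1.77·Pd^0.52·e^(0.02·RH+f) = 5.556 μm/a
  Sd branch = 0.102·Sd^0.62·e^(0.033·RH+0.04·T) = 25.44 μm/a
  sum: 5.556 + 25.44 → r_corr = 31 μm/a
Convert to mass loss: 31 μm/a × 7.85 g/cm³ = 243.3 g·m⁻²·a⁻¹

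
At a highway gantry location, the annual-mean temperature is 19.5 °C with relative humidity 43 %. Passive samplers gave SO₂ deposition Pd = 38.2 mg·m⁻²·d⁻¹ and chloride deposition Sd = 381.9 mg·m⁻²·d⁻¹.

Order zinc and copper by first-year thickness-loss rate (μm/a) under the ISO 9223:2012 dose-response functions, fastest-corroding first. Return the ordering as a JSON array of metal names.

zinc: temperature factor f = -0.071·(9.5) = -0.6745
  sulphur-dioxide contribution → 0.2359 μm/a
  chloride contribution → 3.837 μm/a
  total first-year rate 4.073 μm/a
copper: temperature factor f = -0.080·(9.5) = -0.7600
  sulphur-dioxide contribution → 0.08079 μm/a
  chloride contribution → 0.6239 μm/a
  ⇒ r_corr(copper) = 0.7047 μm/a
Ordering by μm/a: zinc (4.07) > copper (0.705)

["zinc", "copper"]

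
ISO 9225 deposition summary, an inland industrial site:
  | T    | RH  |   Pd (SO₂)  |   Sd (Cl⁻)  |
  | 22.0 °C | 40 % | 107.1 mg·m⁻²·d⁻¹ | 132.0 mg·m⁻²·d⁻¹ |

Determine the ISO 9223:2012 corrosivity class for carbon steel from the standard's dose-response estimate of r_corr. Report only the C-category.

C3

carbon steel: f(T) = -0.054·(T−10) [T>10 °C] = -0.6480
  Pd branch = 1.77·Pd^0.52·e^(0.02·RH+f) = 23.41 μm/a
  Cl⁻ term: 0.102·132.0^0.62·exp(0.033·40+0.04·22.0) = 19
  r_corr = 23.41 + 19 = 42.42 μm/a
ISO 9223 Table 2 (carbon steel): 25 < 42.4 ≤ 50 μm/a ⇒ C3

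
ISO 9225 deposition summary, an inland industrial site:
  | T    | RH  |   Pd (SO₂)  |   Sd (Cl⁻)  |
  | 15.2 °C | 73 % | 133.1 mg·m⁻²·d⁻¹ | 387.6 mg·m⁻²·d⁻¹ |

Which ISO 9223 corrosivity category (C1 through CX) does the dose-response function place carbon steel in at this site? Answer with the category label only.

carbon steel: T>10 °C ⇒ hinge -0.054·(15.2−10) = -0.2808
  Pd branch = 1.77·Pd^0.52·e^(0.02·RH+f) = 73.23 μm/a
  Sd branch = 0.102·Sd^0.62·e^(0.033·RH+0.04·T) = 83.88 μm/a
  sum: 73.23 + 83.88 → r_corr = 157.1 μm/a
157 μm/a falls in (80, 200] for carbon steel → category C5

C5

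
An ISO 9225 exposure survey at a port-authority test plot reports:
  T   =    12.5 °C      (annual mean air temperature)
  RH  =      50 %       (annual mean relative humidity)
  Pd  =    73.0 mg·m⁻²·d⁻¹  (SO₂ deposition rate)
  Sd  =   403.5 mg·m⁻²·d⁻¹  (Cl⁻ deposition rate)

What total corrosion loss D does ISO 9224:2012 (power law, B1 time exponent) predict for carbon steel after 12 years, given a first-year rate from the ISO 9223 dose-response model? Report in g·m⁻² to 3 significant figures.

D(12) = 2.17e+03 g·m⁻²

carbon steel: f(T) = -0.054·(T−10) [T>10 °C] = -0.1350
  SO₂ term: 1.77·73.0^0.52·exp(0.02·50-0.1350) = 39.14
  Cl⁻ term: 0.102·403.5^0.62·exp(0.033·50+0.04·12.5) = 36.14
  r_corr = 39.14 + 36.14 = 75.27 μm/a
Long-term exponent b (ISO 9224 Table 2, B1) = 0.523
  D(12) = 75.27 × 12^0.523 = 75.27 × 3.668 = 276.1 μm
  Mass loss = 276.1 μm × 7.85 g/cm³ = 2167 g·m⁻²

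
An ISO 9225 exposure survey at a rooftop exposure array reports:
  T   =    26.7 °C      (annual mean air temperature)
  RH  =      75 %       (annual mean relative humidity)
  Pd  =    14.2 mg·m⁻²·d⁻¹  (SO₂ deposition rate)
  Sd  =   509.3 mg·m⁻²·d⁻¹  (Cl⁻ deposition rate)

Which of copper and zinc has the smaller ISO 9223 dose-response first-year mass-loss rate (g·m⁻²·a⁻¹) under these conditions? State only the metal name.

copper: temperature factor f = -0.080·(16.7) = -1.3360
  SO₂ term: 0.0053·14.2^0.26·exp(0.059·75-1.3360) = 0.232
  Cl⁻ term: 0.01025·509.3^0.27·exp(0.036·75+0.049·26.7) = 3.037
  r_corr = 0.232 + 3.037 = 3.269 μm/a
  mass loss = 3.269 μm/a × 8.96 g/cm³ = 29.29 g·m⁻²·a⁻¹
zinc: T>10 °C ⇒ hinge -0.071·(26.7−10) = -1.1857
  SO₂ term: 0.0129·14.2^0.44·exp(0.046·75-1.1857) = 0.399
  Sd branch = 0.0175·Sd^0.57·e^(0.008·RH+0.085·T) = 10.77 μm/a
  sum: 0.399 + 10.77 → r_corr = 11.17 μm/a
  mass loss = 11.17 μm/a × 7.14 g/cm³ = 79.75 g·m⁻²·a⁻¹
Ordering by g·m⁻²·a⁻¹: zinc (79.7) > copper (29.3)

copper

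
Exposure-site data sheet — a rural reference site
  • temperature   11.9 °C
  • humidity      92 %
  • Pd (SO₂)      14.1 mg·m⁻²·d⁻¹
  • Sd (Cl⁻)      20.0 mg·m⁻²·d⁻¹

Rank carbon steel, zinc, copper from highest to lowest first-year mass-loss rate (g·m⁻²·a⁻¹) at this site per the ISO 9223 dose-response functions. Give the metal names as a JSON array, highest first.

["carbon steel", "copper", "zinc"]

carbon steel: f(T) = -0.054·(T−10) [T>10 °C] = -0.1026
  sulphur-dioxide contribution → 39.82 μm/a
  chloride contribution → 21.9 μm/a
  total first-year rate 61.72 μm/a
  mass loss = 61.72 μm/a × 7.85 g/cm³ = 484.5 g·m⁻²·a⁻¹
zinc: f(T) = -0.071·(T−10) [T>10 °C] = -0.1349
  sulphur-dioxide contribution → 2.487 μm/a
  chloride contribution → 0.5541 μm/a
  total first-year rate 3.041 μm/a
  mass loss = 3.041 μm/a × 7.14 g/cm³ = 21.71 g·m⁻²·a⁻¹
copper: T>10 °C ⇒ hinge -0.080·(11.9−10) = -0.1520
  sulphur-dioxide contribution → 2.063 μm/a
  chloride contribution → 1.131 μm/a
  ⇒ r_corr(copper) = 3.194 μm/a
  mass loss = 3.194 μm/a × 8.96 g/cm³ = 28.62 g·m⁻²·a⁻¹
Ordering by g·m⁻²·a⁻¹: carbon steel (485) > copper (28.6) > zinc (21.7)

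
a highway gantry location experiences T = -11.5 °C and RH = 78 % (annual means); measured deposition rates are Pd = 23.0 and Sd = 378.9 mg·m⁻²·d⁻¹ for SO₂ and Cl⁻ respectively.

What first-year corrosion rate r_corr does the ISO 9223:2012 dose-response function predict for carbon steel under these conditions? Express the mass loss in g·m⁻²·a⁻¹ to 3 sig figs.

r_corr = 277 g·m⁻²·a⁻¹

carbon steel: f(T) = +0.150·(T−10) [T≤10 °C] = -3.2250
  SO₂ term: 1.77·23.0^0.52·exp(0.02·78-3.2250) = 1.71
  Sd branch = 0.102·Sd^0.62·e^(0.033·RH+0.04·T) = 33.53 μm/a
  sum: 1.71 + 33.53 → r_corr = 35.24 μm/a
Convert to mass loss: 35.24 μm/a × 7.85 g/cm³ = 276.6 g·m⁻²·a⁻¹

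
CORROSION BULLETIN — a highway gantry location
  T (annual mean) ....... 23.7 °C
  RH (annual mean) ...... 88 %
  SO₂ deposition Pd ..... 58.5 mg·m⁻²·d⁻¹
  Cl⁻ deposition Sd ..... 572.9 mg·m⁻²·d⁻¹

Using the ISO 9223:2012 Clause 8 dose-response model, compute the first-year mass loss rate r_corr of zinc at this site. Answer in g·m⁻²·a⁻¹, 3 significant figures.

r_corr = 82.7 g·m⁻²·a⁻¹

zinc: T>10 °C ⇒ hinge -0.071·(23.7−10) = -0.9727
  sulphur-dioxide contribution → 1.674 μm/a
  chloride contribution → 9.903 μm/a
  total first-year rate 11.58 μm/a
Convert to mass loss: 11.58 μm/a × 7.14 g/cm³ = 82.66 g·m⁻²·a⁻¹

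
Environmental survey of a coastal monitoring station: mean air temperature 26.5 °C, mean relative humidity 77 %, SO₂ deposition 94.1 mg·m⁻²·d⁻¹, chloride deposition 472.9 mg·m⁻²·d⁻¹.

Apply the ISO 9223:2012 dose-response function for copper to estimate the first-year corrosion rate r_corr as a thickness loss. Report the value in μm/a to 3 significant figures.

r_corr = 3.60 μm/a

copper: T>10 °C ⇒ hinge -0.080·(26.5−10) = -1.3200
  sulphur-dioxide contribution → 0.4337 μm/a
  chloride contribution → 3.167 μm/a
  ⇒ r_corr(copper) = 3.601 μm/a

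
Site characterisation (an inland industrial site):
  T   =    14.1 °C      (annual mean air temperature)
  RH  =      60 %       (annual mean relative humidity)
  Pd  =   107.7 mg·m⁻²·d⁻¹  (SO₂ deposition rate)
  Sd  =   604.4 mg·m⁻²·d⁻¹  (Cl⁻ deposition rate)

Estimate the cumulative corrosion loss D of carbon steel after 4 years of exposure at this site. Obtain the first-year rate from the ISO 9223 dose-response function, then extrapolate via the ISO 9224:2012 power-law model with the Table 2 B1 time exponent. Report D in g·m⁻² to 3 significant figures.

D(4) = 1.99e+03 g·m⁻²

carbon steel: f(T) = -0.054·(T−10) [T>10 °C] = -0.2214
  sulphur-dioxide contribution → 53.67 μm/a
  chloride contribution → 68.84 μm/a
  ⇒ r_corr(carbon steel) = 122.5 μm/a
ISO 9224: D(t) = r_corr · t^b with b = 0.523 (carbon steel, B1)
  D(4) = 122.5 × 4^0.523 = 122.5 × 2.065 = 253 μm
  Mass loss = 253 μm × 7.85 g/cm³ = 1986 g·m⁻²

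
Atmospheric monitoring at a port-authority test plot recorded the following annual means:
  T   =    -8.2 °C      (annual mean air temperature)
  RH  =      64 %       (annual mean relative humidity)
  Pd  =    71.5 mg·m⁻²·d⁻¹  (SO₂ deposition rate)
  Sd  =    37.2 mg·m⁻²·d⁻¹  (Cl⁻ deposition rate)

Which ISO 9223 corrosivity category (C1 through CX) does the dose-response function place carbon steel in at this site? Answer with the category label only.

C2

carbon steel: T≤10 °C ⇒ hinge +0.150·(-8.2−10) = -2.7300
  sulphur-dioxide contribution → 3.824 μm/a
  chloride contribution → 5.716 μm/a
  ⇒ r_corr(carbon steel) = 9.54 μm/a
Category bounds: 1.3…25 μm/a bracket r_corr ⇒ C2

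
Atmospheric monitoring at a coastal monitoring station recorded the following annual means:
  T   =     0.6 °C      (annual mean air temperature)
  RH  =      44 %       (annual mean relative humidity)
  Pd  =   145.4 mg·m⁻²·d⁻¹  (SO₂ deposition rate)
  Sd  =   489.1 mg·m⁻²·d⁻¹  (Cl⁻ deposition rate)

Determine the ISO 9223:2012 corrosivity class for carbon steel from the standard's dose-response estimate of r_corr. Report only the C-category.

carbon steel: T≤10 °C ⇒ hinge +0.150·(0.6−10) = -1.4100
  sulphur-dioxide contribution → 13.88 μm/a
  chloride contribution → 20.75 μm/a
  total first-year rate 34.63 μm/a
Category bounds: 25…50 μm/a bracket r_corr ⇒ C3

C3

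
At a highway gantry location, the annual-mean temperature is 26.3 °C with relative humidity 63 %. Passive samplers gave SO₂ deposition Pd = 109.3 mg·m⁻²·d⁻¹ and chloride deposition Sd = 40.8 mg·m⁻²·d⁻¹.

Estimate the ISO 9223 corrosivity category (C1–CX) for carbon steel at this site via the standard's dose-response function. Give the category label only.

C4

carbon steel: f(T) = -0.054·(T−10) [T>10 °C] = -0.8802
  Pd branch = 1.77·Pd^0.52·e^(0.02·RH+f) = 29.72 μm/a
  Sd branch = 0.102·Sd^0.62·e^(0.033·RH+0.04·T) = 23.28 μm/a
  sum: 29.72 + 23.28 → r_corr = 53 μm/a
53 μm/a falls in (50, 80] for carbon steel → category C4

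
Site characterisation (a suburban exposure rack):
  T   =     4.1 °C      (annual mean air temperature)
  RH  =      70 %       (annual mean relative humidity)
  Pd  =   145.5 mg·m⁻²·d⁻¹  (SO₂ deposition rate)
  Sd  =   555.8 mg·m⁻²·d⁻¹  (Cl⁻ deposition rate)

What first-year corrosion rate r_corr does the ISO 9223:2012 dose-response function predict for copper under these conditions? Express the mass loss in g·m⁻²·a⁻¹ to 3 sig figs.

copper: T≤10 °C ⇒ hinge +0.126·(4.1−10) = -0.7434
  sulphur-dioxide contribution → 0.572 μm/a
  chloride contribution → 0.8581 μm/a
  total first-year rate 1.43 μm/a
Convert to mass loss: 1.43 μm/a × 8.96 g/cm³ = 12.81 g·m⁻²·a⁻¹

r_corr = 12.8 g·m⁻²·a⁻¹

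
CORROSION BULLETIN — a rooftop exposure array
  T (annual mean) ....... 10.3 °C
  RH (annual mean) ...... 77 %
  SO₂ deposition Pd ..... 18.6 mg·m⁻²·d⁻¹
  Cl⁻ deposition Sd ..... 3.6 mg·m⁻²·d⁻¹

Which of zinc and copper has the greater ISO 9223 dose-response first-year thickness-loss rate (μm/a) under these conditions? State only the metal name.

zinc: T>10 °C ⇒ hinge -0.071·(10.3−10) = -0.0213
  sulphur-dioxide contribution → 1.578 μm/a
  chloride contribution → 0.1614 μm/a
  ⇒ r_corr(zinc) = 1.74 μm/a
copper: T>10 °C ⇒ hinge -0.080·(10.3−10) = -0.0240
  sulphur-dioxide contribution → 1.04 μm/a
  chloride contribution → 0.3837 μm/a
  total first-year rate 1.423 μm/a
Ordering by μm/a: zinc (1.74) > copper (1.42)

zinc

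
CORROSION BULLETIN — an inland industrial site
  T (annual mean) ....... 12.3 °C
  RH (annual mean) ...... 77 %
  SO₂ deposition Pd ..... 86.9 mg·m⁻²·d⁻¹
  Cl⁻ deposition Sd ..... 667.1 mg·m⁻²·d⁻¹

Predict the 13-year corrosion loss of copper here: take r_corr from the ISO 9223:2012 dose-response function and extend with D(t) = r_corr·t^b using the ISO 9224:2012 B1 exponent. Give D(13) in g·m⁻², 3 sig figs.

copper: temperature factor f = -0.080·(2.3) = -0.1840
  SO₂ term: 0.0053·86.9^0.26·exp(0.059·77-0.1840) = 1.323
  Cl⁻ term: 0.01025·667.1^0.27·exp(0.036·77+0.049·12.3) = 1.733
  sum: 1.323 + 1.733 → r_corr = 3.056 μm/a
ISO 9224: D(t) = r_corr · t^b with b = 0.667 (copper, B1)
  D(13) = 3.056 × 13^0.667 = 3.056 × 5.534 = 16.91 μm
  Mass loss = 16.91 μm × 8.96 g/cm³ = 151.5 g·m⁻²

D(13) = 152 g·m⁻²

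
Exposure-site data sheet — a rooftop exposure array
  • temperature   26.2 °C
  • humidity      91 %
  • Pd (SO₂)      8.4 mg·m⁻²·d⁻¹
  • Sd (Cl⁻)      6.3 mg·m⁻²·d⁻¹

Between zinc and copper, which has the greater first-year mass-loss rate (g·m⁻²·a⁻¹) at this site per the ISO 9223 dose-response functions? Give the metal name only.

copper

zinc: f(T) = -0.071·(T−10) [T>10 °C] = -1.1502
  Pd branch = 0.0129·Pd^0.44·e^(0.046·RH+f) = 0.685 μm/a
  Sd branch = 0.0175·Sd^0.57·e^(0.008·RH+0.085·T) = 0.9594 μm/a
  sum: 0.685 + 0.9594 → r_corr = 1.644 μm/a
  mass loss = 1.644 μm/a × 7.14 g/cm³ = 11.74 g·m⁻²·a⁻¹
copper: f(T) = -0.080·(T−10) [T>10 °C] = -1.2960
  Pd branch = 0.0053·Pd^0.26·e^(0.059·RH+f) = 0.5413 μm/a
  Cl⁻ term: 0.01025·6.3^0.27·exp(0.036·91+0.049·26.2) = 1.61
  sum: 0.5413 + 1.61 → r_corr = 2.151 μm/a
  mass loss = 2.151 μm/a × 8.96 g/cm³ = 19.28 g·m⁻²·a⁻¹
Ordering by g·m⁻²·a⁻¹: copper (19.3) > zinc (11.7)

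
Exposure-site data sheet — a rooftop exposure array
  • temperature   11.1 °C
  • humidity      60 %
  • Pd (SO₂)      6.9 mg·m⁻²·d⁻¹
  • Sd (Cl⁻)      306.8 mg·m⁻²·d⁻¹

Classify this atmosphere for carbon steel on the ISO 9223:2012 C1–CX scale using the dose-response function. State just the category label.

carbon steel: f(T) = -0.054·(T−10) [T>10 °C] = -0.0594
  Pd branch = 1.77·Pd^0.52·e^(0.02·RH+f) = 15.12 μm/a
  Sd branch = 0.102·Sd^0.62·e^(0.033·RH+0.04·T) = 40.1 μm/a
  r_corr = 15.12 + 40.1 = 55.22 μm/a
Category bounds: 50…80 μm/a bracket r_corr ⇒ C4

C4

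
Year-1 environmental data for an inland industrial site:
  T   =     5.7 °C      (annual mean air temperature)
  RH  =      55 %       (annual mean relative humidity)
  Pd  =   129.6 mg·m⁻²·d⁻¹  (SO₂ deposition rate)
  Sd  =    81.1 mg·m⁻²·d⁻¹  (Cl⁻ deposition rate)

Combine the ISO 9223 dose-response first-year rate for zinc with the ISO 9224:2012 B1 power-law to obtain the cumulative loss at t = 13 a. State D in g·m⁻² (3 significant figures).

D(13) = 98.2 g·m⁻²

zinc: f(T) = +0.038·(T−10) [T≤10 °C] = -0.1634
  Pd branch = 0.0129·Pd^0.44·e^(0.046·RH+f) = 1.169 μm/a
  Cl⁻ term: 0.0175·81.1^0.57·exp(0.008·55+0.085·5.7) = 0.5404
  sum: 1.169 + 0.5404 → r_corr = 1.71 μm/a
Power-law: D(13) = r_corr · 13^0.813
  D(13) = 1.71 × 13^0.813 = 1.71 × 8.047 = 13.76 μm
  Mass loss = 13.76 μm × 7.14 g/cm³ = 98.23 g·m⁻²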